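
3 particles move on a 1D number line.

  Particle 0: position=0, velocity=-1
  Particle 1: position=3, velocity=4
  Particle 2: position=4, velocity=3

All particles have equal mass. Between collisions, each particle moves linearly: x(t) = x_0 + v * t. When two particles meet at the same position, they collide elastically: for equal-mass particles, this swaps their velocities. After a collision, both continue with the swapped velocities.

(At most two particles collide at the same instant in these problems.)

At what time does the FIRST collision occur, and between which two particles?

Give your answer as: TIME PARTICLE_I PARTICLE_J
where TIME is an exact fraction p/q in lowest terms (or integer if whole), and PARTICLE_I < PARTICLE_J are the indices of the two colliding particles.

Pair (0,1): pos 0,3 vel -1,4 -> not approaching (rel speed -5 <= 0)
Pair (1,2): pos 3,4 vel 4,3 -> gap=1, closing at 1/unit, collide at t=1
Earliest collision: t=1 between 1 and 2

Answer: 1 1 2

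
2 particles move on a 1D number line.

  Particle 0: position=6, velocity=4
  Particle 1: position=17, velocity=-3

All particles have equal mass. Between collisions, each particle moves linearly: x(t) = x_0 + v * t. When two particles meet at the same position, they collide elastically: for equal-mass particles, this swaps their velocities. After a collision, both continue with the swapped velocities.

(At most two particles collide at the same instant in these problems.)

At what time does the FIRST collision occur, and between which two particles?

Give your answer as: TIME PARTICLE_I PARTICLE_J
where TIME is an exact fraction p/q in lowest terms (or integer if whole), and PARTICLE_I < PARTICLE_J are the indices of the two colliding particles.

Pair (0,1): pos 6,17 vel 4,-3 -> gap=11, closing at 7/unit, collide at t=11/7
Earliest collision: t=11/7 between 0 and 1

Answer: 11/7 0 1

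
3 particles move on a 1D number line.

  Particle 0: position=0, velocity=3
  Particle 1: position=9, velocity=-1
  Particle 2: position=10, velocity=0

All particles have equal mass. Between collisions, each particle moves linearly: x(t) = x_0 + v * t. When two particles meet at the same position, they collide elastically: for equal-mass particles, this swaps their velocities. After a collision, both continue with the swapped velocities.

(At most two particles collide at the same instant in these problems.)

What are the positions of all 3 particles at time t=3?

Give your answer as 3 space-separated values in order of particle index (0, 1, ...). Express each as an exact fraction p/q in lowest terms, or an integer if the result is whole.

Answer: 6 9 10

Derivation:
Collision at t=9/4: particles 0 and 1 swap velocities; positions: p0=27/4 p1=27/4 p2=10; velocities now: v0=-1 v1=3 v2=0
Advance to t=3 (no further collisions before then); velocities: v0=-1 v1=3 v2=0; positions = 6 9 10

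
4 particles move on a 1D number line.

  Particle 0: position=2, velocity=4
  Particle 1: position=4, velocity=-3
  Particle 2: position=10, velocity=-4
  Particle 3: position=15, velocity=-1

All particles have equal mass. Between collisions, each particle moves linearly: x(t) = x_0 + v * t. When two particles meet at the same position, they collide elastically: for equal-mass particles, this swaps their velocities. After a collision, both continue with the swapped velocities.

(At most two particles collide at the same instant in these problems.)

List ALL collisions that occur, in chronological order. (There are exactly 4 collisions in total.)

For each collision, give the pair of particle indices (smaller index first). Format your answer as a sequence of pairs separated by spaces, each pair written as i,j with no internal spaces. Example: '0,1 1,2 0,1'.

Answer: 0,1 1,2 2,3 0,1

Derivation:
Collision at t=2/7: particles 0 and 1 swap velocities; positions: p0=22/7 p1=22/7 p2=62/7 p3=103/7; velocities now: v0=-3 v1=4 v2=-4 v3=-1
Collision at t=1: particles 1 and 2 swap velocities; positions: p0=1 p1=6 p2=6 p3=14; velocities now: v0=-3 v1=-4 v2=4 v3=-1
Collision at t=13/5: particles 2 and 3 swap velocities; positions: p0=-19/5 p1=-2/5 p2=62/5 p3=62/5; velocities now: v0=-3 v1=-4 v2=-1 v3=4
Collision at t=6: particles 0 and 1 swap velocities; positions: p0=-14 p1=-14 p2=9 p3=26; velocities now: v0=-4 v1=-3 v2=-1 v3=4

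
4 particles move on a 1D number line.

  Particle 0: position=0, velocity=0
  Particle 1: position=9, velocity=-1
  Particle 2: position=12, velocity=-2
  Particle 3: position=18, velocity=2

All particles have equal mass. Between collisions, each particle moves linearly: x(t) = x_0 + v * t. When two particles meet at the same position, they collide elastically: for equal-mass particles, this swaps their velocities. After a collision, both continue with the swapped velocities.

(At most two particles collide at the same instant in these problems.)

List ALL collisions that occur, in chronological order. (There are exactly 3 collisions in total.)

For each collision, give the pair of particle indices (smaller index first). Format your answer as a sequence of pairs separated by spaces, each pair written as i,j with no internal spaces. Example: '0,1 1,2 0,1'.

Collision at t=3: particles 1 and 2 swap velocities; positions: p0=0 p1=6 p2=6 p3=24; velocities now: v0=0 v1=-2 v2=-1 v3=2
Collision at t=6: particles 0 and 1 swap velocities; positions: p0=0 p1=0 p2=3 p3=30; velocities now: v0=-2 v1=0 v2=-1 v3=2
Collision at t=9: particles 1 and 2 swap velocities; positions: p0=-6 p1=0 p2=0 p3=36; velocities now: v0=-2 v1=-1 v2=0 v3=2

Answer: 1,2 0,1 1,2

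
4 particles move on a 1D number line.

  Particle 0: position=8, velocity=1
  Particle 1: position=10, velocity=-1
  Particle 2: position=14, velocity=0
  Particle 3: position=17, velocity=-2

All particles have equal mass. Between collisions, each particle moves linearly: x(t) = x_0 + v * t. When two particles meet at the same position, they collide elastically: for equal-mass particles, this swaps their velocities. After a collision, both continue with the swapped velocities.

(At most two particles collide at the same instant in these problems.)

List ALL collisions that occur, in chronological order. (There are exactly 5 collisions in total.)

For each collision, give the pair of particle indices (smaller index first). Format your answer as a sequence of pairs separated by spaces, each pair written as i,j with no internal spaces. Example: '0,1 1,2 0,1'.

Collision at t=1: particles 0 and 1 swap velocities; positions: p0=9 p1=9 p2=14 p3=15; velocities now: v0=-1 v1=1 v2=0 v3=-2
Collision at t=3/2: particles 2 and 3 swap velocities; positions: p0=17/2 p1=19/2 p2=14 p3=14; velocities now: v0=-1 v1=1 v2=-2 v3=0
Collision at t=3: particles 1 and 2 swap velocities; positions: p0=7 p1=11 p2=11 p3=14; velocities now: v0=-1 v1=-2 v2=1 v3=0
Collision at t=6: particles 2 and 3 swap velocities; positions: p0=4 p1=5 p2=14 p3=14; velocities now: v0=-1 v1=-2 v2=0 v3=1
Collision at t=7: particles 0 and 1 swap velocities; positions: p0=3 p1=3 p2=14 p3=15; velocities now: v0=-2 v1=-1 v2=0 v3=1

Answer: 0,1 2,3 1,2 2,3 0,1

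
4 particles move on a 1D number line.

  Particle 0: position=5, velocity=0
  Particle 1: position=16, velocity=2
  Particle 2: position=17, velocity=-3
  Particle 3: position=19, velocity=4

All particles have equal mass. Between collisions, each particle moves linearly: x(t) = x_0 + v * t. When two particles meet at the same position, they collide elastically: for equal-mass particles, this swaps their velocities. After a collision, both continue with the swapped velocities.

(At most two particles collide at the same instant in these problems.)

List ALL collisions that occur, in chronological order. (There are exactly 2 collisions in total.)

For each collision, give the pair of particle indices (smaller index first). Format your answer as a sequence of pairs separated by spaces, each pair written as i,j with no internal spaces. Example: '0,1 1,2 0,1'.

Collision at t=1/5: particles 1 and 2 swap velocities; positions: p0=5 p1=82/5 p2=82/5 p3=99/5; velocities now: v0=0 v1=-3 v2=2 v3=4
Collision at t=4: particles 0 and 1 swap velocities; positions: p0=5 p1=5 p2=24 p3=35; velocities now: v0=-3 v1=0 v2=2 v3=4

Answer: 1,2 0,1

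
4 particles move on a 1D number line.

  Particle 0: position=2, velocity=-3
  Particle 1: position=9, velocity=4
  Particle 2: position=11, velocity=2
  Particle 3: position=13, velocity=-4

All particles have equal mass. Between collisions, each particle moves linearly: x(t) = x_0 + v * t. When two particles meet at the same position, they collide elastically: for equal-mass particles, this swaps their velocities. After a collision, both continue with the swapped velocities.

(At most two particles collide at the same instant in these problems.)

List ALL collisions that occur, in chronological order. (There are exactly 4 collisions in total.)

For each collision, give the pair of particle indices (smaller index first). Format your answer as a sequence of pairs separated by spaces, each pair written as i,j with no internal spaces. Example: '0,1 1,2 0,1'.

Answer: 2,3 1,2 2,3 0,1

Derivation:
Collision at t=1/3: particles 2 and 3 swap velocities; positions: p0=1 p1=31/3 p2=35/3 p3=35/3; velocities now: v0=-3 v1=4 v2=-4 v3=2
Collision at t=1/2: particles 1 and 2 swap velocities; positions: p0=1/2 p1=11 p2=11 p3=12; velocities now: v0=-3 v1=-4 v2=4 v3=2
Collision at t=1: particles 2 and 3 swap velocities; positions: p0=-1 p1=9 p2=13 p3=13; velocities now: v0=-3 v1=-4 v2=2 v3=4
Collision at t=11: particles 0 and 1 swap velocities; positions: p0=-31 p1=-31 p2=33 p3=53; velocities now: v0=-4 v1=-3 v2=2 v3=4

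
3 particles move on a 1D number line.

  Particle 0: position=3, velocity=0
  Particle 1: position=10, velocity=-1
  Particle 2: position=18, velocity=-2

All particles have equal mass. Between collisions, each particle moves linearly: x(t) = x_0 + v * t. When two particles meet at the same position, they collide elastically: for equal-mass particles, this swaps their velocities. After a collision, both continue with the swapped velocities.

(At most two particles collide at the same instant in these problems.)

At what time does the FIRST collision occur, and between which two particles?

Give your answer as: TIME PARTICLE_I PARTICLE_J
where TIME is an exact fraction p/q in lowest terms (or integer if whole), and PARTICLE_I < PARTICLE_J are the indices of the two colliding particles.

Pair (0,1): pos 3,10 vel 0,-1 -> gap=7, closing at 1/unit, collide at t=7
Pair (1,2): pos 10,18 vel -1,-2 -> gap=8, closing at 1/unit, collide at t=8
Earliest collision: t=7 between 0 and 1

Answer: 7 0 1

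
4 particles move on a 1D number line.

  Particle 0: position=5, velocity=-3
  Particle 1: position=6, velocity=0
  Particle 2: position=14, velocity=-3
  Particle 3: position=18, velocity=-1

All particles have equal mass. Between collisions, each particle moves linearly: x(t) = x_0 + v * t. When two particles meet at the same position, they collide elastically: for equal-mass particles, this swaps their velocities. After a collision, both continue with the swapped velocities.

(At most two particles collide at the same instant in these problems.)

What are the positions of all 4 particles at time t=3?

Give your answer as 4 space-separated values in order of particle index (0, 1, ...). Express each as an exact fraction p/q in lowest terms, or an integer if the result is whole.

Collision at t=8/3: particles 1 and 2 swap velocities; positions: p0=-3 p1=6 p2=6 p3=46/3; velocities now: v0=-3 v1=-3 v2=0 v3=-1
Advance to t=3 (no further collisions before then); velocities: v0=-3 v1=-3 v2=0 v3=-1; positions = -4 5 6 15

Answer: -4 5 6 15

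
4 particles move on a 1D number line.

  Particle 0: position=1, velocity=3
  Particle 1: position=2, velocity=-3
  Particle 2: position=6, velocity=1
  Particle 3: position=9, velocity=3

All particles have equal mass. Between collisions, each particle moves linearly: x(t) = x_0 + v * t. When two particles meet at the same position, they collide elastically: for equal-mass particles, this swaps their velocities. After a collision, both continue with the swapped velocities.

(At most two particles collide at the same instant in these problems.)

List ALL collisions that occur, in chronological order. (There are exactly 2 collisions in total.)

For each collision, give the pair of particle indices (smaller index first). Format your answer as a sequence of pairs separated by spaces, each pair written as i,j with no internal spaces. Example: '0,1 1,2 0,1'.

Answer: 0,1 1,2

Derivation:
Collision at t=1/6: particles 0 and 1 swap velocities; positions: p0=3/2 p1=3/2 p2=37/6 p3=19/2; velocities now: v0=-3 v1=3 v2=1 v3=3
Collision at t=5/2: particles 1 and 2 swap velocities; positions: p0=-11/2 p1=17/2 p2=17/2 p3=33/2; velocities now: v0=-3 v1=1 v2=3 v3=3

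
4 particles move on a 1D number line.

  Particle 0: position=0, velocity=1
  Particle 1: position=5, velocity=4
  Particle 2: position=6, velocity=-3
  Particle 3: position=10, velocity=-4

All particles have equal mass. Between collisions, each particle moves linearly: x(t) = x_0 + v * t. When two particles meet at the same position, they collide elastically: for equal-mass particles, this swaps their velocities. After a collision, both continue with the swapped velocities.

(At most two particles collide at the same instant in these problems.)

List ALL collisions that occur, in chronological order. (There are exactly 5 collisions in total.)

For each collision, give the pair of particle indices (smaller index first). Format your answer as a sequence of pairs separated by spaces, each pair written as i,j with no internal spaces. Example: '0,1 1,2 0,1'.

Collision at t=1/7: particles 1 and 2 swap velocities; positions: p0=1/7 p1=39/7 p2=39/7 p3=66/7; velocities now: v0=1 v1=-3 v2=4 v3=-4
Collision at t=5/8: particles 2 and 3 swap velocities; positions: p0=5/8 p1=33/8 p2=15/2 p3=15/2; velocities now: v0=1 v1=-3 v2=-4 v3=4
Collision at t=3/2: particles 0 and 1 swap velocities; positions: p0=3/2 p1=3/2 p2=4 p3=11; velocities now: v0=-3 v1=1 v2=-4 v3=4
Collision at t=2: particles 1 and 2 swap velocities; positions: p0=0 p1=2 p2=2 p3=13; velocities now: v0=-3 v1=-4 v2=1 v3=4
Collision at t=4: particles 0 and 1 swap velocities; positions: p0=-6 p1=-6 p2=4 p3=21; velocities now: v0=-4 v1=-3 v2=1 v3=4

Answer: 1,2 2,3 0,1 1,2 0,1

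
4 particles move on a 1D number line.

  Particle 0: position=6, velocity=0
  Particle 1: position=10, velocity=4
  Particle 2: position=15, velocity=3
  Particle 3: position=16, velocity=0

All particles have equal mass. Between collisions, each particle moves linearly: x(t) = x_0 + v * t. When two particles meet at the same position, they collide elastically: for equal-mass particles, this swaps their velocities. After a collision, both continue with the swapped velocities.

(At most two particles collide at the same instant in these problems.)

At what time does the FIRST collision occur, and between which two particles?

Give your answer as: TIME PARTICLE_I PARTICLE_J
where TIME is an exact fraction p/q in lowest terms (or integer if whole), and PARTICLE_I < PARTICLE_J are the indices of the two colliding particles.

Pair (0,1): pos 6,10 vel 0,4 -> not approaching (rel speed -4 <= 0)
Pair (1,2): pos 10,15 vel 4,3 -> gap=5, closing at 1/unit, collide at t=5
Pair (2,3): pos 15,16 vel 3,0 -> gap=1, closing at 3/unit, collide at t=1/3
Earliest collision: t=1/3 between 2 and 3

Answer: 1/3 2 3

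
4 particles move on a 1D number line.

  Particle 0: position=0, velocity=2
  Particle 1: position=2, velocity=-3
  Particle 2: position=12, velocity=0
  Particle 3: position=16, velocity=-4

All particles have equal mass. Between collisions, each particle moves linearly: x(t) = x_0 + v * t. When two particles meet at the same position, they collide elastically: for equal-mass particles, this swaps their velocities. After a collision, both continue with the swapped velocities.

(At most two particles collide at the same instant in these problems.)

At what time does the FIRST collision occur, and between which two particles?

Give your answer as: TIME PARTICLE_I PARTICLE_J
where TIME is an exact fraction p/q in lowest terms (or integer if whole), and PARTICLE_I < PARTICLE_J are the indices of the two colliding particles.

Pair (0,1): pos 0,2 vel 2,-3 -> gap=2, closing at 5/unit, collide at t=2/5
Pair (1,2): pos 2,12 vel -3,0 -> not approaching (rel speed -3 <= 0)
Pair (2,3): pos 12,16 vel 0,-4 -> gap=4, closing at 4/unit, collide at t=1
Earliest collision: t=2/5 between 0 and 1

Answer: 2/5 0 1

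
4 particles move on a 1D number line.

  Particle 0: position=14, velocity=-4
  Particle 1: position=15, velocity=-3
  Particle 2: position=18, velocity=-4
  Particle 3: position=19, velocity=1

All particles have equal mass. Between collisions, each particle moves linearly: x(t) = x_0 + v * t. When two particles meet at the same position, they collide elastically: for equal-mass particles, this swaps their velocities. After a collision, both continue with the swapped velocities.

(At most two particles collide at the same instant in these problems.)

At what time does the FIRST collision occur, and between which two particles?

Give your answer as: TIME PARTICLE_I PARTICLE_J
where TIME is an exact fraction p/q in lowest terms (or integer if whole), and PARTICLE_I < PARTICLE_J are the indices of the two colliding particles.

Pair (0,1): pos 14,15 vel -4,-3 -> not approaching (rel speed -1 <= 0)
Pair (1,2): pos 15,18 vel -3,-4 -> gap=3, closing at 1/unit, collide at t=3
Pair (2,3): pos 18,19 vel -4,1 -> not approaching (rel speed -5 <= 0)
Earliest collision: t=3 between 1 and 2

Answer: 3 1 2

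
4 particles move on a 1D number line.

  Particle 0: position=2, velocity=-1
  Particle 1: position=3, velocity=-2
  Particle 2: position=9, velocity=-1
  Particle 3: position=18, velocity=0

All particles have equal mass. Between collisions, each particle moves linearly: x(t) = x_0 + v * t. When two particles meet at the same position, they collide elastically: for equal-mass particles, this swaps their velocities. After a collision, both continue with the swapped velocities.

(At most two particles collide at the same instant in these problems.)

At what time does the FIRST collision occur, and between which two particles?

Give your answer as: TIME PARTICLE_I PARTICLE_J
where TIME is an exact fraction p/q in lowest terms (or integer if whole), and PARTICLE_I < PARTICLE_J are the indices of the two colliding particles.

Pair (0,1): pos 2,3 vel -1,-2 -> gap=1, closing at 1/unit, collide at t=1
Pair (1,2): pos 3,9 vel -2,-1 -> not approaching (rel speed -1 <= 0)
Pair (2,3): pos 9,18 vel -1,0 -> not approaching (rel speed -1 <= 0)
Earliest collision: t=1 between 0 and 1

Answer: 1 0 1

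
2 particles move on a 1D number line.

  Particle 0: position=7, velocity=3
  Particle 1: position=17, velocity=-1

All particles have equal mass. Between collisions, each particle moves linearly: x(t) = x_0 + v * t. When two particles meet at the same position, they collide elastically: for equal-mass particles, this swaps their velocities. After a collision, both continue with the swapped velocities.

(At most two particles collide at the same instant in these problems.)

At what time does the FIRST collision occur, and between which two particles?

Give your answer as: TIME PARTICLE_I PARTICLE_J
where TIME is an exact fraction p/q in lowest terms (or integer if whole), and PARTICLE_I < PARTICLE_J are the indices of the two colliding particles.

Pair (0,1): pos 7,17 vel 3,-1 -> gap=10, closing at 4/unit, collide at t=5/2
Earliest collision: t=5/2 between 0 and 1

Answer: 5/2 0 1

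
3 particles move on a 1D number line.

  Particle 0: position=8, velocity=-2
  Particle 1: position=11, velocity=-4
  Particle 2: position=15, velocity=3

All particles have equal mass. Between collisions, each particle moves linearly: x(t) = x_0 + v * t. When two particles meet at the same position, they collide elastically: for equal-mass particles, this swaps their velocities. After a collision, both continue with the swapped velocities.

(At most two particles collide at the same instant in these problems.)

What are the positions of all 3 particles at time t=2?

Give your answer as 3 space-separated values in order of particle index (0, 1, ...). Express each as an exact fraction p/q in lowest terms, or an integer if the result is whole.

Collision at t=3/2: particles 0 and 1 swap velocities; positions: p0=5 p1=5 p2=39/2; velocities now: v0=-4 v1=-2 v2=3
Advance to t=2 (no further collisions before then); velocities: v0=-4 v1=-2 v2=3; positions = 3 4 21

Answer: 3 4 21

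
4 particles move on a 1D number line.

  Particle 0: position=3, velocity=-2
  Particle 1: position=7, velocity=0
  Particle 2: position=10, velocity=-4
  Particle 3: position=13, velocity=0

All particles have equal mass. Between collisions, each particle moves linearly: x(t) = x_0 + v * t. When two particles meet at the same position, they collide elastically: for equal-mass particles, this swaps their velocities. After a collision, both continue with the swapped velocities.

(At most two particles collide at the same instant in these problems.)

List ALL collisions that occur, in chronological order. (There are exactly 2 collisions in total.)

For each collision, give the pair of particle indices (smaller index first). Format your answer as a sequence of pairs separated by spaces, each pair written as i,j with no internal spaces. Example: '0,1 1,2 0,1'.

Answer: 1,2 0,1

Derivation:
Collision at t=3/4: particles 1 and 2 swap velocities; positions: p0=3/2 p1=7 p2=7 p3=13; velocities now: v0=-2 v1=-4 v2=0 v3=0
Collision at t=7/2: particles 0 and 1 swap velocities; positions: p0=-4 p1=-4 p2=7 p3=13; velocities now: v0=-4 v1=-2 v2=0 v3=0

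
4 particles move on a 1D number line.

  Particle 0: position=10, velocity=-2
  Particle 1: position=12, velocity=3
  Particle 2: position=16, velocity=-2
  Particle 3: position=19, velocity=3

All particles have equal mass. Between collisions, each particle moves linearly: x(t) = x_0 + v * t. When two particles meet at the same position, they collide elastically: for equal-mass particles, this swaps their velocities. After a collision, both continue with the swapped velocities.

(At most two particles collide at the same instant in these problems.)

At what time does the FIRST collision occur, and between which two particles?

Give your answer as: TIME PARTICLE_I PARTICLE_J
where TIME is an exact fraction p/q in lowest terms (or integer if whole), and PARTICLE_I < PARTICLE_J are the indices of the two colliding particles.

Answer: 4/5 1 2

Derivation:
Pair (0,1): pos 10,12 vel -2,3 -> not approaching (rel speed -5 <= 0)
Pair (1,2): pos 12,16 vel 3,-2 -> gap=4, closing at 5/unit, collide at t=4/5
Pair (2,3): pos 16,19 vel -2,3 -> not approaching (rel speed -5 <= 0)
Earliest collision: t=4/5 between 1 and 2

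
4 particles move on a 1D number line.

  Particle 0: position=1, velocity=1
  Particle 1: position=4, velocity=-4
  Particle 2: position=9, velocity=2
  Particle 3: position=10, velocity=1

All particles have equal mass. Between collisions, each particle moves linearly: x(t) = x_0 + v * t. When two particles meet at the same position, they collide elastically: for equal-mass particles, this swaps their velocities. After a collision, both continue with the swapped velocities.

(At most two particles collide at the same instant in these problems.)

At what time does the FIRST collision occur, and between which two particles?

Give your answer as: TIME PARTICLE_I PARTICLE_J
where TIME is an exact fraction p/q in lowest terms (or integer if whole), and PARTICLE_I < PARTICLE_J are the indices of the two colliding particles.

Pair (0,1): pos 1,4 vel 1,-4 -> gap=3, closing at 5/unit, collide at t=3/5
Pair (1,2): pos 4,9 vel -4,2 -> not approaching (rel speed -6 <= 0)
Pair (2,3): pos 9,10 vel 2,1 -> gap=1, closing at 1/unit, collide at t=1
Earliest collision: t=3/5 between 0 and 1

Answer: 3/5 0 1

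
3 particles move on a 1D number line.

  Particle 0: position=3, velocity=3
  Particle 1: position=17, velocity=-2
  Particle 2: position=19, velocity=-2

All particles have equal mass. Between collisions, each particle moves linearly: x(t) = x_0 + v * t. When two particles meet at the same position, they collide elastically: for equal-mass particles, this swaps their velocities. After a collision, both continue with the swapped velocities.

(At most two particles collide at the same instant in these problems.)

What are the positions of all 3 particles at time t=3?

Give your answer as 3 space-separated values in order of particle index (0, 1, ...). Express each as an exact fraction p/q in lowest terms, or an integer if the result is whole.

Answer: 11 12 13

Derivation:
Collision at t=14/5: particles 0 and 1 swap velocities; positions: p0=57/5 p1=57/5 p2=67/5; velocities now: v0=-2 v1=3 v2=-2
Advance to t=3 (no further collisions before then); velocities: v0=-2 v1=3 v2=-2; positions = 11 12 13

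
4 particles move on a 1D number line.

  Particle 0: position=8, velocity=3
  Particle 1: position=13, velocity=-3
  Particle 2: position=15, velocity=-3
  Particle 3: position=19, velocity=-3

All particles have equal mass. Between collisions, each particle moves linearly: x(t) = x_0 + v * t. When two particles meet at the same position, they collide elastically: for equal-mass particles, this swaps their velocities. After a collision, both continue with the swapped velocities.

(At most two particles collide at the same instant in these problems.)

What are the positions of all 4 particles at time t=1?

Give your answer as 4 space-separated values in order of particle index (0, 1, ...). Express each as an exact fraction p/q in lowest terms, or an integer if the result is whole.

Answer: 10 11 12 16

Derivation:
Collision at t=5/6: particles 0 and 1 swap velocities; positions: p0=21/2 p1=21/2 p2=25/2 p3=33/2; velocities now: v0=-3 v1=3 v2=-3 v3=-3
Advance to t=1 (no further collisions before then); velocities: v0=-3 v1=3 v2=-3 v3=-3; positions = 10 11 12 16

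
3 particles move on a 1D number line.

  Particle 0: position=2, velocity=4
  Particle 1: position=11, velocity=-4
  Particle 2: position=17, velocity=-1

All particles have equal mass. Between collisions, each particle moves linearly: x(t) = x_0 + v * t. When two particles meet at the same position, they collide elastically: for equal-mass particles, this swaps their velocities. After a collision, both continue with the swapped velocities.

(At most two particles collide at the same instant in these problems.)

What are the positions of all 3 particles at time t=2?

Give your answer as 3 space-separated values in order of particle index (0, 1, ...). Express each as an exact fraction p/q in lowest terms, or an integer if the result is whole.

Collision at t=9/8: particles 0 and 1 swap velocities; positions: p0=13/2 p1=13/2 p2=127/8; velocities now: v0=-4 v1=4 v2=-1
Advance to t=2 (no further collisions before then); velocities: v0=-4 v1=4 v2=-1; positions = 3 10 15

Answer: 3 10 15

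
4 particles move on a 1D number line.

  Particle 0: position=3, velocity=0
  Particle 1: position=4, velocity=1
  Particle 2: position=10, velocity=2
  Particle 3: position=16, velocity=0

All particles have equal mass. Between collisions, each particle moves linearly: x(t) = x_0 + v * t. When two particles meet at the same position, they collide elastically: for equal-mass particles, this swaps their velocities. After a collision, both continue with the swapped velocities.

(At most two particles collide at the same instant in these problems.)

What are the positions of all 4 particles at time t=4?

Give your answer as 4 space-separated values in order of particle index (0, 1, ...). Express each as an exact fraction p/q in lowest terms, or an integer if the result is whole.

Collision at t=3: particles 2 and 3 swap velocities; positions: p0=3 p1=7 p2=16 p3=16; velocities now: v0=0 v1=1 v2=0 v3=2
Advance to t=4 (no further collisions before then); velocities: v0=0 v1=1 v2=0 v3=2; positions = 3 8 16 18

Answer: 3 8 16 18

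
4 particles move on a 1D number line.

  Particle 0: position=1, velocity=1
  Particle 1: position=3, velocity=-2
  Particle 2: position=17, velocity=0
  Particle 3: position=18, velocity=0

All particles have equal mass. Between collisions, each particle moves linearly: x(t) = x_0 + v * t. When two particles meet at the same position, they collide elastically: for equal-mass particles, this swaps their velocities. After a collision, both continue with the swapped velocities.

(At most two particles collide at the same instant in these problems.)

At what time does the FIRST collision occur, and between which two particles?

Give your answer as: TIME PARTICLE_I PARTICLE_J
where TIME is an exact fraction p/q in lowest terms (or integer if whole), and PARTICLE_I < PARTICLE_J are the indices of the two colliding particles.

Answer: 2/3 0 1

Derivation:
Pair (0,1): pos 1,3 vel 1,-2 -> gap=2, closing at 3/unit, collide at t=2/3
Pair (1,2): pos 3,17 vel -2,0 -> not approaching (rel speed -2 <= 0)
Pair (2,3): pos 17,18 vel 0,0 -> not approaching (rel speed 0 <= 0)
Earliest collision: t=2/3 between 0 and 1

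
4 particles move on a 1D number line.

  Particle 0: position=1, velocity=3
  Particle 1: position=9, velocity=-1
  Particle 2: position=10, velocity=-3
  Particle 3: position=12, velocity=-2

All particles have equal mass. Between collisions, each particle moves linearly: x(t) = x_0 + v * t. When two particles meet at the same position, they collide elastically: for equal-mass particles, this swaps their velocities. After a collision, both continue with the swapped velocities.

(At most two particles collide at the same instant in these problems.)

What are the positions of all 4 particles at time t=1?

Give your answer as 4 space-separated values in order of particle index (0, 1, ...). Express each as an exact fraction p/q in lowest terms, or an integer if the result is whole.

Collision at t=1/2: particles 1 and 2 swap velocities; positions: p0=5/2 p1=17/2 p2=17/2 p3=11; velocities now: v0=3 v1=-3 v2=-1 v3=-2
Advance to t=1 (no further collisions before then); velocities: v0=3 v1=-3 v2=-1 v3=-2; positions = 4 7 8 10

Answer: 4 7 8 10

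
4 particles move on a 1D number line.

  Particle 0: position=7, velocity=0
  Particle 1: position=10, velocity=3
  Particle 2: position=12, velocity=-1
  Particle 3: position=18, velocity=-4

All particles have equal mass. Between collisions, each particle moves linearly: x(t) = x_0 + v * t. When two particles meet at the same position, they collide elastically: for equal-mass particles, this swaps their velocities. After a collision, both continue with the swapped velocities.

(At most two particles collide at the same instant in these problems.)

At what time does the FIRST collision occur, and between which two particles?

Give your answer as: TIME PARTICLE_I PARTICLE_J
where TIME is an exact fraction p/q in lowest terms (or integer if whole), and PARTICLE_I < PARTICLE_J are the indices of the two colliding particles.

Answer: 1/2 1 2

Derivation:
Pair (0,1): pos 7,10 vel 0,3 -> not approaching (rel speed -3 <= 0)
Pair (1,2): pos 10,12 vel 3,-1 -> gap=2, closing at 4/unit, collide at t=1/2
Pair (2,3): pos 12,18 vel -1,-4 -> gap=6, closing at 3/unit, collide at t=2
Earliest collision: t=1/2 between 1 and 2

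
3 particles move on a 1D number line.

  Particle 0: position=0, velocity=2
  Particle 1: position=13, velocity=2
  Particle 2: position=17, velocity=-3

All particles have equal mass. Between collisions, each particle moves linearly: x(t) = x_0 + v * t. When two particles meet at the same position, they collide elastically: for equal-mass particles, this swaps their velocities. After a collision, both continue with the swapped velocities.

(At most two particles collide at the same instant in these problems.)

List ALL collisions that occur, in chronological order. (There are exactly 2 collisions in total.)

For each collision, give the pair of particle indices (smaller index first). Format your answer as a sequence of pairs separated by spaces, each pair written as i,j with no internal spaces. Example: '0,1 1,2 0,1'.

Answer: 1,2 0,1

Derivation:
Collision at t=4/5: particles 1 and 2 swap velocities; positions: p0=8/5 p1=73/5 p2=73/5; velocities now: v0=2 v1=-3 v2=2
Collision at t=17/5: particles 0 and 1 swap velocities; positions: p0=34/5 p1=34/5 p2=99/5; velocities now: v0=-3 v1=2 v2=2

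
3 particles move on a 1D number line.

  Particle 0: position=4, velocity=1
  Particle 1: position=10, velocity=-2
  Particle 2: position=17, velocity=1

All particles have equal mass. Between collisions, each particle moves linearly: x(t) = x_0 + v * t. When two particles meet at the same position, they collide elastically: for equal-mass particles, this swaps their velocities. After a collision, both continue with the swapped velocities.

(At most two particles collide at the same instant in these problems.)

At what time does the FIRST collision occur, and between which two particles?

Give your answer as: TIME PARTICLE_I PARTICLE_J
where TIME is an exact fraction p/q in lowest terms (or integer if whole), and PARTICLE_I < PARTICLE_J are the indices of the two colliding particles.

Pair (0,1): pos 4,10 vel 1,-2 -> gap=6, closing at 3/unit, collide at t=2
Pair (1,2): pos 10,17 vel -2,1 -> not approaching (rel speed -3 <= 0)
Earliest collision: t=2 between 0 and 1

Answer: 2 0 1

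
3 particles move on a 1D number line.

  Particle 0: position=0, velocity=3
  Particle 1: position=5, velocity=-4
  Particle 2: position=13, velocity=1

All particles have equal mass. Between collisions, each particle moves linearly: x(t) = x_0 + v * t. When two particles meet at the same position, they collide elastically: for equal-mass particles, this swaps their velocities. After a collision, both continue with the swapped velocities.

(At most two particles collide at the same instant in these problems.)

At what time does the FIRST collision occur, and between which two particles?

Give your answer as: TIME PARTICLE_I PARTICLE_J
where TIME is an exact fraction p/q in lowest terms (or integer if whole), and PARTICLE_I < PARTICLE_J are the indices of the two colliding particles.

Pair (0,1): pos 0,5 vel 3,-4 -> gap=5, closing at 7/unit, collide at t=5/7
Pair (1,2): pos 5,13 vel -4,1 -> not approaching (rel speed -5 <= 0)
Earliest collision: t=5/7 between 0 and 1

Answer: 5/7 0 1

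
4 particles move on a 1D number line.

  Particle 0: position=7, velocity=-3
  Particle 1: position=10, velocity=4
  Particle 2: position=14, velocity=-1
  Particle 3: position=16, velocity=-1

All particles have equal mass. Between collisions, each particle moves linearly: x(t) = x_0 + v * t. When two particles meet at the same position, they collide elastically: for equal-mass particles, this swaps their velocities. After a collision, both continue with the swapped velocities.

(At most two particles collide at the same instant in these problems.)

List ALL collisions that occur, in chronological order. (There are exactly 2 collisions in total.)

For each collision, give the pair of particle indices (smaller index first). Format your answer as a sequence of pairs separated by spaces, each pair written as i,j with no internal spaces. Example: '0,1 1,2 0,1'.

Collision at t=4/5: particles 1 and 2 swap velocities; positions: p0=23/5 p1=66/5 p2=66/5 p3=76/5; velocities now: v0=-3 v1=-1 v2=4 v3=-1
Collision at t=6/5: particles 2 and 3 swap velocities; positions: p0=17/5 p1=64/5 p2=74/5 p3=74/5; velocities now: v0=-3 v1=-1 v2=-1 v3=4

Answer: 1,2 2,3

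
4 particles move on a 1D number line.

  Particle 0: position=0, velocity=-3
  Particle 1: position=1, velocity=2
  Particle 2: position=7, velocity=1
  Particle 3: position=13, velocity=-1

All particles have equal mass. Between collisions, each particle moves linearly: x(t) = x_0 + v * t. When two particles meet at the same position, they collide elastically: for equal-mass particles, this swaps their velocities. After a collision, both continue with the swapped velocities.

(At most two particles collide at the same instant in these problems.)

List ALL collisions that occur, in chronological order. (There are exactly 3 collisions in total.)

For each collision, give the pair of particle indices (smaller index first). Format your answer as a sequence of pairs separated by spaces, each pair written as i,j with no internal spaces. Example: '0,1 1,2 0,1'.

Answer: 2,3 1,2 2,3

Derivation:
Collision at t=3: particles 2 and 3 swap velocities; positions: p0=-9 p1=7 p2=10 p3=10; velocities now: v0=-3 v1=2 v2=-1 v3=1
Collision at t=4: particles 1 and 2 swap velocities; positions: p0=-12 p1=9 p2=9 p3=11; velocities now: v0=-3 v1=-1 v2=2 v3=1
Collision at t=6: particles 2 and 3 swap velocities; positions: p0=-18 p1=7 p2=13 p3=13; velocities now: v0=-3 v1=-1 v2=1 v3=2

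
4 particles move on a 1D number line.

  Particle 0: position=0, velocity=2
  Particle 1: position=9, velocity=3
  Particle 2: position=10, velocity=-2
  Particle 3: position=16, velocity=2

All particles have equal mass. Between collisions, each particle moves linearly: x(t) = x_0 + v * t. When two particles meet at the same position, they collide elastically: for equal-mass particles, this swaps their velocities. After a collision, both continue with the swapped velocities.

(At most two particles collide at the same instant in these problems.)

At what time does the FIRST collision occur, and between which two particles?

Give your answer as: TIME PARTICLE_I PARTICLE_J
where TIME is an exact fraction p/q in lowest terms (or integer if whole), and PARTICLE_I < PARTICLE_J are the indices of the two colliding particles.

Answer: 1/5 1 2

Derivation:
Pair (0,1): pos 0,9 vel 2,3 -> not approaching (rel speed -1 <= 0)
Pair (1,2): pos 9,10 vel 3,-2 -> gap=1, closing at 5/unit, collide at t=1/5
Pair (2,3): pos 10,16 vel -2,2 -> not approaching (rel speed -4 <= 0)
Earliest collision: t=1/5 between 1 and 2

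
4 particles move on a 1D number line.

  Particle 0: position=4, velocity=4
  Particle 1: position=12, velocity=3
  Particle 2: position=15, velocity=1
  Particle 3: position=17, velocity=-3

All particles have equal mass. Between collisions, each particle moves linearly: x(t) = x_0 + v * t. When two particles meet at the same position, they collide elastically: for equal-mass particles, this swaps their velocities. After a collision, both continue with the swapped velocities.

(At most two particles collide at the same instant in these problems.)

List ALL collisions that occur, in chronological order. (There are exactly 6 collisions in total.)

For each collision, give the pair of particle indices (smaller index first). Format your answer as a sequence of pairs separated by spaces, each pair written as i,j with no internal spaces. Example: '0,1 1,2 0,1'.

Collision at t=1/2: particles 2 and 3 swap velocities; positions: p0=6 p1=27/2 p2=31/2 p3=31/2; velocities now: v0=4 v1=3 v2=-3 v3=1
Collision at t=5/6: particles 1 and 2 swap velocities; positions: p0=22/3 p1=29/2 p2=29/2 p3=95/6; velocities now: v0=4 v1=-3 v2=3 v3=1
Collision at t=3/2: particles 2 and 3 swap velocities; positions: p0=10 p1=25/2 p2=33/2 p3=33/2; velocities now: v0=4 v1=-3 v2=1 v3=3
Collision at t=13/7: particles 0 and 1 swap velocities; positions: p0=80/7 p1=80/7 p2=118/7 p3=123/7; velocities now: v0=-3 v1=4 v2=1 v3=3
Collision at t=11/3: particles 1 and 2 swap velocities; positions: p0=6 p1=56/3 p2=56/3 p3=23; velocities now: v0=-3 v1=1 v2=4 v3=3
Collision at t=8: particles 2 and 3 swap velocities; positions: p0=-7 p1=23 p2=36 p3=36; velocities now: v0=-3 v1=1 v2=3 v3=4

Answer: 2,3 1,2 2,3 0,1 1,2 2,3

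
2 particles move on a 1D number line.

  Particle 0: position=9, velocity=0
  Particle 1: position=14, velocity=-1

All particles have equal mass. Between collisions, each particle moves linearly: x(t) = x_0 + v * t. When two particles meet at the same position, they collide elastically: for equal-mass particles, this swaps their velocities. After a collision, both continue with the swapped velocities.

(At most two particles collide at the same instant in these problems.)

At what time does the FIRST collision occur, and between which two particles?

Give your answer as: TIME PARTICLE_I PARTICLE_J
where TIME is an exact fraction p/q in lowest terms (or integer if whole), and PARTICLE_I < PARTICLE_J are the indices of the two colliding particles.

Answer: 5 0 1

Derivation:
Pair (0,1): pos 9,14 vel 0,-1 -> gap=5, closing at 1/unit, collide at t=5
Earliest collision: t=5 between 0 and 1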